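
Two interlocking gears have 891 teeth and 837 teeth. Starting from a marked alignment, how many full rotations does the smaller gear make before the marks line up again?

The first common completion time is the LCM of the periods.
891 = 3^4 × 11
837 = 3^3 × 31
LCM(891, 837) = 3^4 × 11 × 31 = 27621.
Rotations for period 837: 27621 / 837 = 33.

33 rotations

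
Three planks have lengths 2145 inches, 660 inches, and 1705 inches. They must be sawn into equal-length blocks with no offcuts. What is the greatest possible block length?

55 inches

This is the greatest common divisor of 2145, 660, and 1705.
2145 = 3 × 5 × 11 × 13
660 = 2^2 × 3 × 5 × 11
1705 = 5 × 11 × 31
gcd(2145, 660, 1705) = 5 × 11 = 55.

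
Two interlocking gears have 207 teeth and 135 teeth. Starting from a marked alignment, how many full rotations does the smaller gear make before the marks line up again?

23 rotations

They are all back at their starting positions together after one LCM of the periods.
207 = 3^2 × 23
135 = 3^3 × 5
LCM(207, 135) = 3^3 × 5 × 23 = 3105.
Rotations for period 135: 3105 / 135 = 23.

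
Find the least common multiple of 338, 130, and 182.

11830

338 = 2 × 13^2
130 = 2 × 5 × 13
182 = 2 × 7 × 13
LCM(338, 130, 182) = 2 × 5 × 7 × 13^2 = 11830.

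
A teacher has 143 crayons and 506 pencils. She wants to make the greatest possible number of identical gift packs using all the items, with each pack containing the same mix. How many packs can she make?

By the Euclidean algorithm:
506 = 3 × 143 + 77
143 = 1 × 77 + 66
77 = 1 × 66 + 11
66 = 6 × 11 + 0
gcd(143, 506) = 11.

11 packs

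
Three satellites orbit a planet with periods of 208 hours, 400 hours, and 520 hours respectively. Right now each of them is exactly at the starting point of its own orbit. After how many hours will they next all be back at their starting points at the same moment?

They coincide at every common multiple of the periods; the first is the LCM.
208 = 2^4 × 13
400 = 2^4 × 5^2
520 = 2^3 × 5 × 13
LCM(208, 400, 520) = 2^4 × 5^2 × 13 = 5200.

5200 hours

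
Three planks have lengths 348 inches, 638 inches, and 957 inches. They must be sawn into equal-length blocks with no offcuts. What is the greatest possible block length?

29 inches

This is the greatest common divisor of 348, 638, and 957.
348 = 2^2 × 3 × 29
638 = 2 × 11 × 29
957 = 3 × 11 × 29
gcd(348, 638, 957) = 29.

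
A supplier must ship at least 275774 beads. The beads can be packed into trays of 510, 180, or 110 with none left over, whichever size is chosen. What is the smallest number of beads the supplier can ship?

The number of beads must be a common multiple of 510, 180, and 110, so a multiple of their LCM.
510 = 2 × 3 × 5 × 17
180 = 2^2 × 3^2 × 5
110 = 2 × 5 × 11
LCM(510, 180, 110) = 2^2 × 3^2 × 5 × 11 × 17 = 33660.
Smallest multiple of 33660 that is ≥ 275774: ⌈275774/33660⌉ × 33660 = 9 × 33660 = 302940.

302940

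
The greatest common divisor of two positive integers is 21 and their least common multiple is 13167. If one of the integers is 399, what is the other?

693

For two integers, gcd × lcm = product, so the other is (21 × 13167) / 399 = 276507 / 399 = 693.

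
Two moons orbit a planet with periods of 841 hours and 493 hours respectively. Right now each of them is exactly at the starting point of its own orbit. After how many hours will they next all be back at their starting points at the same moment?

14297 hours

We need the least common multiple of the intervals.
841 = 29^2
493 = 17 × 29
LCM(841, 493) = 17 × 29^2 = 14297.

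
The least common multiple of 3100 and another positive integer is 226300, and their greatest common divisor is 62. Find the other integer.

4526

gcd × lcm = product of the two integers, so the other integer is (62 × 226300) / 3100 = 4526.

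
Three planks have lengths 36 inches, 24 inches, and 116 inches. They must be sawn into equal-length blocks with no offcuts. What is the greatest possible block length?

4 inches

This is the greatest common divisor of 36, 24, and 116.
36 = 2^2 × 3^2
24 = 2^3 × 3
116 = 2^2 × 29
gcd(36, 24, 116) = 2^2 = 4.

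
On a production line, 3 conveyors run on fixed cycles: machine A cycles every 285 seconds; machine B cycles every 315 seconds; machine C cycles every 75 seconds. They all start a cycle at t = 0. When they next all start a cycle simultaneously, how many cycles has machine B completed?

95 cycles

The first common completion time is the LCM of the periods.
285 = 3 × 5 × 19
315 = 3^2 × 5 × 7
75 = 3 × 5^2
LCM(285, 315, 75) = 3^2 × 5^2 × 7 × 19 = 29925.
Cycles for period 315: 29925 / 315 = 95.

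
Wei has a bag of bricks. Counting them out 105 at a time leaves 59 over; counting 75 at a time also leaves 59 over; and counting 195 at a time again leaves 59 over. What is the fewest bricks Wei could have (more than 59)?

6884

N − 59 must be a common multiple of 105, 75, and 195.
105 = 3 × 5 × 7
75 = 3 × 5^2
195 = 3 × 5 × 13
LCM(105, 75, 195) = 3 × 5^2 × 7 × 13 = 6825.
Smallest N > 59 is LCM + 59 = 6825 + 59 = 6884.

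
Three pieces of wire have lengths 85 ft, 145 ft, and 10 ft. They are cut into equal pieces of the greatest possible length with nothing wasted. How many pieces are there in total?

48

Piece length = gcd(85, 145, 10).
85 = 5 × 17
145 = 5 × 29
10 = 2 × 5
gcd(85, 145, 10) = 5.
Total pieces = 85/5 + 145/5 + 10/5 = 17 + 29 + 2 = 48.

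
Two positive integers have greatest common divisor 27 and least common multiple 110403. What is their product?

2980881

For any two positive integers, gcd × lcm = product = 27 × 110403 = 2980881.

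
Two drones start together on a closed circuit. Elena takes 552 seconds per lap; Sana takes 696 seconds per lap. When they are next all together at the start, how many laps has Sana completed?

All finish a whole number of cycles simultaneously at t = LCM of the periods.
552 = 2^3 × 3 × 23
696 = 2^3 × 3 × 29
LCM(552, 696) = 2^3 × 3 × 23 × 29 = 16008.
Laps for period 696: 16008 / 696 = 23.

23 laps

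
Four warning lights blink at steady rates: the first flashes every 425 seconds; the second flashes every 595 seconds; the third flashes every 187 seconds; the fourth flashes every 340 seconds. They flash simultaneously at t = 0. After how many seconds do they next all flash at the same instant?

130900 seconds

The first simultaneous occurrence is after LCM of the individual periods.
425 = 5^2 × 17
595 = 5 × 7 × 17
187 = 11 × 17
340 = 2^2 × 5 × 17
LCM(425, 595, 187, 340) = 2^2 × 5^2 × 7 × 11 × 17 = 130900.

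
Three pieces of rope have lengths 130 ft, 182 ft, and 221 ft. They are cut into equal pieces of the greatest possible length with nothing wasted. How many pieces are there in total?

Piece length = gcd(130, 182, 221).
130 = 2 × 5 × 13
182 = 2 × 7 × 13
221 = 13 × 17
gcd(130, 182, 221) = 13.
Total pieces = 130/13 + 182/13 + 221/13 = 10 + 14 + 17 = 41.

41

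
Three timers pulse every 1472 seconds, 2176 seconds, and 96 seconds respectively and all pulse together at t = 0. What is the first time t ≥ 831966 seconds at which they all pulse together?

Joint pulses occur at multiples of LCM(1472, 2176, 96).
1472 = 2^6 × 23
2176 = 2^7 × 17
96 = 2^5 × 3
LCM(1472, 2176, 96) = 2^7 × 3 × 17 × 23 = 150144.
Smallest multiple of 150144 that is ≥ 831966: ⌈831966/150144⌉ × 150144 = 6 × 150144 = 900864.

900864 seconds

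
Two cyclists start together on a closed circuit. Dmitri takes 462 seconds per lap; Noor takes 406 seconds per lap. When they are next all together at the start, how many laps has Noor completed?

They are all back at their starting positions together after one LCM of the periods.
462 = 2 × 3 × 7 × 11
406 = 2 × 7 × 29
LCM(462, 406) = 2 × 3 × 7 × 11 × 29 = 13398.
Laps for period 406: 13398 / 406 = 33.

33 laps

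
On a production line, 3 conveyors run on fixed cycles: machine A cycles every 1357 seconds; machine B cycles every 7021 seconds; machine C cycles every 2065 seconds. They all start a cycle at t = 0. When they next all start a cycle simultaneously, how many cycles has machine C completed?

The first common completion time is the LCM of the periods.
1357 = 23 × 59
7021 = 7 × 17 × 59
2065 = 5 × 7 × 59
LCM(1357, 7021, 2065) = 5 × 7 × 17 × 23 × 59 = 807415.
Cycles for period 2065: 807415 / 2065 = 391.

391 cycles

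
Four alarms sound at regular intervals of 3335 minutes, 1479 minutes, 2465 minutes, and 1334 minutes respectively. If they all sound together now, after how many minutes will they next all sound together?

We need the least common multiple of the intervals.
3335 = 5 × 23 × 29
1479 = 3 × 17 × 29
2465 = 5 × 17 × 29
1334 = 2 × 23 × 29
LCM(3335, 1479, 2465, 1334) = 2 × 3 × 5 × 17 × 23 × 29 = 340170.

340170 minutes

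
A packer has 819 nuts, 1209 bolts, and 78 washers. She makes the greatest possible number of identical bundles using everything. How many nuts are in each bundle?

Number of bundles = gcd(819, 1209, 78).
819 = 3^2 × 7 × 13
1209 = 3 × 13 × 31
78 = 2 × 3 × 13
gcd(819, 1209, 78) = 3 × 13 = 39.
nuts per bundle = 819 / 39 = 21.

21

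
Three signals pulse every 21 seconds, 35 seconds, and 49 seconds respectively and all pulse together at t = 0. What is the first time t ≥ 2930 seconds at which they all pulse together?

Joint pulses occur at multiples of LCM(21, 35, 49).
21 = 3 × 7
35 = 5 × 7
49 = 7^2
LCM(21, 35, 49) = 3 × 5 × 7^2 = 735.
Smallest multiple of 735 that is ≥ 2930: ⌈2930/735⌉ × 735 = 4 × 735 = 2940.

2940 seconds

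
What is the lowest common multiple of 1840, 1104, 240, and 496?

171120

1840 = 2^4 × 5 × 23
1104 = 2^4 × 3 × 23
240 = 2^4 × 3 × 5
496 = 2^4 × 31
LCM(1840, 1104, 240, 496) = 2^4 × 3 × 5 × 23 × 31 = 171120.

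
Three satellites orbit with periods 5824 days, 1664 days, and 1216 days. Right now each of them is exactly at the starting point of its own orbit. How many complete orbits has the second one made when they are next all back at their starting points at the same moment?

All finish a whole number of cycles simultaneously at t = LCM of the periods.
5824 = 2^6 × 7 × 13
1664 = 2^7 × 13
1216 = 2^6 × 19
LCM(5824, 1664, 1216) = 2^7 × 7 × 13 × 19 = 221312.
Orbits for period 1664: 221312 / 1664 = 133.

133 orbits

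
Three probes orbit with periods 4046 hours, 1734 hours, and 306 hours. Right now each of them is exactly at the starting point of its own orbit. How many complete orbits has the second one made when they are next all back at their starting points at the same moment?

21 orbits

All finish a whole number of cycles simultaneously at t = LCM of the periods.
4046 = 2 × 7 × 17^2
1734 = 2 × 3 × 17^2
306 = 2 × 3^2 × 17
LCM(4046, 1734, 306) = 2 × 3^2 × 7 × 17^2 = 36414.
Orbits for period 1734: 36414 / 1734 = 21.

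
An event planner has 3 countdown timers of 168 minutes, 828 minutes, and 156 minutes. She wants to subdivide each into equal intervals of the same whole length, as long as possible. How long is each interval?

12 minutes

The interval must divide each timer length; the longest such is the gcd.
168 = 2^3 × 3 × 7
828 = 2^2 × 3^2 × 23
156 = 2^2 × 3 × 13
gcd(168, 828, 156) = 2^2 × 3 = 12.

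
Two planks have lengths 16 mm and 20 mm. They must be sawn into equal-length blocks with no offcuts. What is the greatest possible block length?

By the Euclidean algorithm:
20 = 1 × 16 + 4
16 = 4 × 4 + 0
gcd(16, 20) = 4.

4 mm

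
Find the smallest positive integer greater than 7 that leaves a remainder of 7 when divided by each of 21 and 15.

N − 7 must be a common multiple of 21 and 15.
21 = 3 × 7
15 = 3 × 5
LCM(21, 15) = 3 × 5 × 7 = 105.
Smallest N > 7 is LCM + 7 = 105 + 7 = 112.

112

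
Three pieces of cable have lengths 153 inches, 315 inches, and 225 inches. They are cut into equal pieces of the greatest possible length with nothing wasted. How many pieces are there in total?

77

Piece length = gcd(153, 315, 225).
153 = 3^2 × 17
315 = 3^2 × 5 × 7
225 = 3^2 × 5^2
gcd(153, 315, 225) = 3^2 = 9.
Total pieces = 153/9 + 315/9 + 225/9 = 17 + 35 + 25 = 77.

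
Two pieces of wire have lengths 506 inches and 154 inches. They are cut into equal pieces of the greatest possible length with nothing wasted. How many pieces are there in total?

30

Piece length = gcd(506, 154).
506 = 2 × 11 × 23
154 = 2 × 7 × 11
gcd(506, 154) = 2 × 11 = 22.
Total pieces = 506/22 + 154/22 = 23 + 7 = 30.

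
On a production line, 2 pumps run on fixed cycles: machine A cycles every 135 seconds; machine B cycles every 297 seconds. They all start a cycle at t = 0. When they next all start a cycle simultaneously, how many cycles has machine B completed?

They are all back at their starting positions together after one LCM of the periods.
135 = 3^3 × 5
297 = 3^3 × 11
LCM(135, 297) = 3^3 × 5 × 11 = 1485.
Cycles for period 297: 1485 / 297 = 5.

5 cycles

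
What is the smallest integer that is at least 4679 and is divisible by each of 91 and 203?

5278

The integer must be a common multiple of 91 and 203, so a multiple of their LCM.
91 = 7 × 13
203 = 7 × 29
LCM(91, 203) = 7 × 13 × 29 = 2639.
Smallest multiple of 2639 that is ≥ 4679: ⌈4679/2639⌉ × 2639 = 2 × 2639 = 5278.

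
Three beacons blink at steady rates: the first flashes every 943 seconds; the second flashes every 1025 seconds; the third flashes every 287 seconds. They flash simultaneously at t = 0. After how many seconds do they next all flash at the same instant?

We need the least common multiple of the intervals.
943 = 23 × 41
1025 = 5^2 × 41
287 = 7 × 41
LCM(943, 1025, 287) = 5^2 × 7 × 23 × 41 = 165025.

165025 seconds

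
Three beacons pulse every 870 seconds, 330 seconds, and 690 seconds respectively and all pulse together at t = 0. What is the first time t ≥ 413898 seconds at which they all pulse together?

Joint pulses occur at multiples of LCM(870, 330, 690).
870 = 2 × 3 × 5 × 29
330 = 2 × 3 × 5 × 11
690 = 2 × 3 × 5 × 23
LCM(870, 330, 690) = 2 × 3 × 5 × 11 × 23 × 29 = 220110.
Smallest multiple of 220110 that is ≥ 413898: ⌈413898/220110⌉ × 220110 = 2 × 220110 = 440220.

440220 seconds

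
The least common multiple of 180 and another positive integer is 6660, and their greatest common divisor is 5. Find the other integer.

185

gcd × lcm = product of the two integers, so the other integer is (5 × 6660) / 180 = 185.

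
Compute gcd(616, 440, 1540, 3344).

44

616 = 2^3 × 7 × 11
440 = 2^3 × 5 × 11
1540 = 2^2 × 5 × 7 × 11
3344 = 2^4 × 11 × 19
gcd(616, 440, 1540, 3344) = 2^2 × 11 = 44.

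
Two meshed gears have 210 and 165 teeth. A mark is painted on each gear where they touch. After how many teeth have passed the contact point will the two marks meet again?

2310 teeth

We need the least common multiple of the intervals.
210 = 2 × 3 × 5 × 7
165 = 3 × 5 × 11
LCM(210, 165) = 2 × 3 × 5 × 7 × 11 = 2310.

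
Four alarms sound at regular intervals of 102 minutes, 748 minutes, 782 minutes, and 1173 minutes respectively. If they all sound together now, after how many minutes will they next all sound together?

We need the least common multiple of the intervals.
102 = 2 × 3 × 17
748 = 2^2 × 11 × 17
782 = 2 × 17 × 23
1173 = 3 × 17 × 23
LCM(102, 748, 782, 1173) = 2^2 × 3 × 11 × 17 × 23 = 51612.

51612 minutes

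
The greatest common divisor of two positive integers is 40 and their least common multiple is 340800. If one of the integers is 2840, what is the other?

4800

For two integers, gcd × lcm = product, so the other is (40 × 340800) / 2840 = 13632000 / 2840 = 4800.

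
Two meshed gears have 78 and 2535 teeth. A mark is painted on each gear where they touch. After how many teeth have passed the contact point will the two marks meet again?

We need the least common multiple of the intervals.
78 = 2 × 3 × 13
2535 = 3 × 5 × 13^2
LCM(78, 2535) = 2 × 3 × 5 × 13^2 = 5070.

5070 teeth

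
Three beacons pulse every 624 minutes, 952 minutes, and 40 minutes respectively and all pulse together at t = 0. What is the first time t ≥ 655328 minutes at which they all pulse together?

Joint pulses occur at multiples of LCM(624, 952, 40).
624 = 2^4 × 3 × 13
952 = 2^3 × 7 × 17
40 = 2^3 × 5
LCM(624, 952, 40) = 2^4 × 3 × 5 × 7 × 13 × 17 = 371280.
Smallest multiple of 371280 that is ≥ 655328: ⌈655328/371280⌉ × 371280 = 2 × 371280 = 742560.

742560 minutes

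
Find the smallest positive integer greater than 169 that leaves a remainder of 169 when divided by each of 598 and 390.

N − 169 must be a common multiple of 598 and 390.
598 = 2 × 13 × 23
390 = 2 × 3 × 5 × 13
LCM(598, 390) = 2 × 3 × 5 × 13 × 23 = 8970.
Smallest N > 169 is LCM + 169 = 8970 + 169 = 9139.

9139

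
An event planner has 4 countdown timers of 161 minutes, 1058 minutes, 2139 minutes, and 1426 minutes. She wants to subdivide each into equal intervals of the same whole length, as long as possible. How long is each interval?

The interval must divide each timer length; the longest such is the gcd.
161 = 7 × 23
1058 = 2 × 23^2
2139 = 3 × 23 × 31
1426 = 2 × 23 × 31
gcd(161, 1058, 2139, 1426) = 23.

23 minutes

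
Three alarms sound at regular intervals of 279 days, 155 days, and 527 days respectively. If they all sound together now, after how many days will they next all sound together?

23715 days

We need the least common multiple of the intervals.
279 = 3^2 × 31
155 = 5 × 31
527 = 17 × 31
LCM(279, 155, 527) = 3^2 × 5 × 17 × 31 = 23715.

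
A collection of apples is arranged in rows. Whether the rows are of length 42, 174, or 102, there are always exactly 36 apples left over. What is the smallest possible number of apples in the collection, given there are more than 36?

20742

N − 36 must be a common multiple of 42, 174, and 102.
42 = 2 × 3 × 7
174 = 2 × 3 × 29
102 = 2 × 3 × 17
LCM(42, 174, 102) = 2 × 3 × 7 × 17 × 29 = 20706.
Smallest N > 36 is LCM + 36 = 20706 + 36 = 20742.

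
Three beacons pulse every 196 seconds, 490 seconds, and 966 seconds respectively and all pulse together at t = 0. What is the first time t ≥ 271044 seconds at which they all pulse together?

Joint pulses occur at multiples of LCM(196, 490, 966).
196 = 2^2 × 7^2
490 = 2 × 5 × 7^2
966 = 2 × 3 × 7 × 23
LCM(196, 490, 966) = 2^2 × 3 × 5 × 7^2 × 23 = 67620.
Smallest multiple of 67620 that is ≥ 271044: ⌈271044/67620⌉ × 67620 = 5 × 67620 = 338100.

338100 seconds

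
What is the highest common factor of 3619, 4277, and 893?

47

3619 = 7 × 11 × 47
4277 = 7 × 13 × 47
893 = 19 × 47
gcd(3619, 4277, 893) = 47.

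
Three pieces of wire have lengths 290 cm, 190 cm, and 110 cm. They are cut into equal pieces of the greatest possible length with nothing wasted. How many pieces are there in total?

Piece length = gcd(290, 190, 110).
290 = 2 × 5 × 29
190 = 2 × 5 × 19
110 = 2 × 5 × 11
gcd(290, 190, 110) = 2 × 5 = 10.
Total pieces = 290/10 + 190/10 + 110/10 = 29 + 19 + 11 = 59.

59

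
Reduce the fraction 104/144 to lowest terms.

13/18

104 = 2^3 × 13
144 = 2^4 × 3^2
gcd(104, 144) = 2^3 = 8.
Divide numerator and denominator by 8: 104/144 = 13/18.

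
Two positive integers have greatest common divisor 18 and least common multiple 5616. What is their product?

For any two positive integers, gcd × lcm = product = 18 × 5616 = 101088.

101088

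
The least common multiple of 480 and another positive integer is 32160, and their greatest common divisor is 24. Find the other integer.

gcd × lcm = product of the two integers, so the other integer is (24 × 32160) / 480 = 1608.

1608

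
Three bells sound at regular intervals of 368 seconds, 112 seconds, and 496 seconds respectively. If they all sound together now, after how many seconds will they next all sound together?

We need the least common multiple of the intervals.
368 = 2^4 × 23
112 = 2^4 × 7
496 = 2^4 × 31
LCM(368, 112, 496) = 2^4 × 7 × 23 × 31 = 79856.

79856 seconds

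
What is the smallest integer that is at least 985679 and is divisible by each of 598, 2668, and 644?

1213940

The integer must be a common multiple of 598, 2668, and 644, so a multiple of their LCM.
598 = 2 × 13 × 23
2668 = 2^2 × 23 × 29
644 = 2^2 × 7 × 23
LCM(598, 2668, 644) = 2^2 × 7 × 13 × 23 × 29 = 242788.
Smallest multiple of 242788 that is ≥ 985679: ⌈985679/242788⌉ × 242788 = 5 × 242788 = 1213940.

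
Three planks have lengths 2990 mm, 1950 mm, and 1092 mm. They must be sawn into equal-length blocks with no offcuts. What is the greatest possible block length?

This is the greatest common divisor of 2990, 1950, and 1092.
2990 = 2 × 5 × 13 × 23
1950 = 2 × 3 × 5^2 × 13
1092 = 2^2 × 3 × 7 × 13
gcd(2990, 1950, 1092) = 2 × 13 = 26.

26 mm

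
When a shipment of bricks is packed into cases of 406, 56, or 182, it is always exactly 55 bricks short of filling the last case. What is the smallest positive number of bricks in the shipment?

21057

Being 55 short of a full case of size k means N ≡ −55 (mod k), i.e. N + 55 is a multiple of each size.
406 = 2 × 7 × 29
56 = 2^3 × 7
182 = 2 × 7 × 13
LCM(406, 56, 182) = 2^3 × 7 × 13 × 29 = 21112.
Smallest positive N is 21112 − 55 = 21057.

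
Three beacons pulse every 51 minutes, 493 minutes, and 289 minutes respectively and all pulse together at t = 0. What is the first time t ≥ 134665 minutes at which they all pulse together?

Joint pulses occur at multiples of LCM(51, 493, 289).
51 = 3 × 17
493 = 17 × 29
289 = 17^2
LCM(51, 493, 289) = 3 × 17^2 × 29 = 25143.
Smallest multiple of 25143 that is ≥ 134665: ⌈134665/25143⌉ × 25143 = 6 × 25143 = 150858.

150858 minutes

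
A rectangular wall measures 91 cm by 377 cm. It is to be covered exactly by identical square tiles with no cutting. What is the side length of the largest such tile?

13 cm

The tile side must divide both 91 and 377, so the largest is their gcd.
91 = 7 × 13
377 = 13 × 29
gcd(91, 377) = 13.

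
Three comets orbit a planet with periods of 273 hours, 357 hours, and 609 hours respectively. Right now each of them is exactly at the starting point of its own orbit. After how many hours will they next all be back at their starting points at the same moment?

We need the least common multiple of the intervals.
273 = 3 × 7 × 13
357 = 3 × 7 × 17
609 = 3 × 7 × 29
LCM(273, 357, 609) = 3 × 7 × 13 × 17 × 29 = 134589.

134589 hours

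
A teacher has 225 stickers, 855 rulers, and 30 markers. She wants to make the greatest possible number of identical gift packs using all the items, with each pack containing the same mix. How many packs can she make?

The pack count must divide each quantity, so the greatest is gcd(225, 855, 30).
225 = 3^2 × 5^2
855 = 3^2 × 5 × 19
30 = 2 × 3 × 5
gcd(225, 855, 30) = 3 × 5 = 15.

15 packs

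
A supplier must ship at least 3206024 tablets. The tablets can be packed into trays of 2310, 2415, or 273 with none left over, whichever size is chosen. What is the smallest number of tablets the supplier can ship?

3453450

The number of tablets must be a common multiple of 2310, 2415, and 273, so a multiple of their LCM.
2310 = 2 × 3 × 5 × 7 × 11
2415 = 3 × 5 × 7 × 23
273 = 3 × 7 × 13
LCM(2310, 2415, 273) = 2 × 3 × 5 × 7 × 11 × 13 × 23 = 690690.
Smallest multiple of 690690 that is ≥ 3206024: ⌈3206024/690690⌉ × 690690 = 5 × 690690 = 3453450.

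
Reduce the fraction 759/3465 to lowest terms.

759 = 3 × 11 × 23
3465 = 3^2 × 5 × 7 × 11
gcd(759, 3465) = 3 × 11 = 33.
Divide numerator and denominator by 33: 759/3465 = 23/105.

23/105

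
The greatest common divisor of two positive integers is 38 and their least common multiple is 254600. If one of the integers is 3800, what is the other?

For two integers, gcd × lcm = product, so the other is (38 × 254600) / 3800 = 9674800 / 3800 = 2546.

2546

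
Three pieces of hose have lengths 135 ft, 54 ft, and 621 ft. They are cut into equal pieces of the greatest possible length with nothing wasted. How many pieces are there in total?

Piece length = gcd(135, 54, 621).
135 = 3^3 × 5
54 = 2 × 3^3
621 = 3^3 × 23
gcd(135, 54, 621) = 3^3 = 27.
Total pieces = 135/27 + 54/27 + 621/27 = 5 + 2 + 23 = 30.

30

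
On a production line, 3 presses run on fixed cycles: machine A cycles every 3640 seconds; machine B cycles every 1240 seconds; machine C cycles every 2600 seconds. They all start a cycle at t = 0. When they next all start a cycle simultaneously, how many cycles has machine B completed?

455 cycles

All finish a whole number of cycles simultaneously at t = LCM of the periods.
3640 = 2^3 × 5 × 7 × 13
1240 = 2^3 × 5 × 31
2600 = 2^3 × 5^2 × 13
LCM(3640, 1240, 2600) = 2^3 × 5^2 × 7 × 13 × 31 = 564200.
Cycles for period 1240: 564200 / 1240 = 455.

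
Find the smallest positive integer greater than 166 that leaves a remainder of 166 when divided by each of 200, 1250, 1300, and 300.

195166

N − 166 must be a common multiple of 200, 1250, 1300, and 300.
200 = 2^3 × 5^2
1250 = 2 × 5^4
1300 = 2^2 × 5^2 × 13
300 = 2^2 × 3 × 5^2
LCM(200, 1250, 1300, 300) = 2^3 × 3 × 5^4 × 13 = 195000.
Smallest N > 166 is LCM + 166 = 195000 + 166 = 195166.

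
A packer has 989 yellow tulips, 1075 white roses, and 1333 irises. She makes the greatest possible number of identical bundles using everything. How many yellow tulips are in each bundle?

Number of bundles = gcd(989, 1075, 1333).
989 = 23 × 43
1075 = 5^2 × 43
1333 = 31 × 43
gcd(989, 1075, 1333) = 43.
yellow tulips per bundle = 989 / 43 = 23.

23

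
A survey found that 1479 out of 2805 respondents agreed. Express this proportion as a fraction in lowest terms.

29/55

1479 = 3 × 17 × 29
2805 = 3 × 5 × 11 × 17
gcd(1479, 2805) = 3 × 17 = 51.
Divide numerator and denominator by 51: 1479/2805 = 29/55.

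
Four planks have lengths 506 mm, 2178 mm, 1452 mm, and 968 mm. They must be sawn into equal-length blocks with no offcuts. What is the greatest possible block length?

The block length must divide every plank, so the greatest is gcd(506, 2178, 1452, 968).
506 = 2 × 11 × 23
2178 = 2 × 3^2 × 11^2
1452 = 2^2 × 3 × 11^2
968 = 2^3 × 11^2
gcd(506, 2178, 1452, 968) = 2 × 11 = 22.

22 mm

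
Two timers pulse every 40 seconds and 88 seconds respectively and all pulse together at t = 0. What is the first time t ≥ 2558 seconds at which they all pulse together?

Joint pulses occur at multiples of LCM(40, 88).
40 = 2^3 × 5
88 = 2^3 × 11
LCM(40, 88) = 2^3 × 5 × 11 = 440.
Smallest multiple of 440 that is ≥ 2558: ⌈2558/440⌉ × 440 = 6 × 440 = 2640.

2640 seconds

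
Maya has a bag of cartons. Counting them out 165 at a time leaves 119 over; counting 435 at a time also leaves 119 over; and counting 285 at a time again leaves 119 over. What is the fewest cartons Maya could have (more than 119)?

91034

N − 119 must be a common multiple of 165, 435, and 285.
165 = 3 × 5 × 11
435 = 3 × 5 × 29
285 = 3 × 5 × 19
LCM(165, 435, 285) = 3 × 5 × 11 × 19 × 29 = 90915.
Smallest N > 119 is LCM + 119 = 90915 + 119 = 91034.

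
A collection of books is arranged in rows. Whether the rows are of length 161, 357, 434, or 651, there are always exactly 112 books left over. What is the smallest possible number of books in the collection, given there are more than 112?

N − 112 must be a common multiple of 161, 357, 434, and 651.
161 = 7 × 23
357 = 3 × 7 × 17
434 = 2 × 7 × 31
651 = 3 × 7 × 31
LCM(161, 357, 434, 651) = 2 × 3 × 7 × 17 × 23 × 31 = 509082.
Smallest N > 112 is LCM + 112 = 509082 + 112 = 509194.

509194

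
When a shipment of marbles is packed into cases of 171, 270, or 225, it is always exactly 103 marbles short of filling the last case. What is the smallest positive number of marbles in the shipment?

Being 103 short of a full case of size k means N ≡ −103 (mod k), i.e. N + 103 is a multiple of each size.
171 = 3^2 × 19
270 = 2 × 3^3 × 5
225 = 3^2 × 5^2
LCM(171, 270, 225) = 2 × 3^3 × 5^2 × 19 = 25650.
Smallest positive N is 25650 − 103 = 25547.

25547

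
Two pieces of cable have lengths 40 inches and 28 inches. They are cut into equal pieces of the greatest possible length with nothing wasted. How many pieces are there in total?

17

Piece length = gcd(40, 28).
40 = 2^3 × 5
28 = 2^2 × 7
gcd(40, 28) = 2^2 = 4.
Total pieces = 40/4 + 28/4 = 10 + 7 = 17.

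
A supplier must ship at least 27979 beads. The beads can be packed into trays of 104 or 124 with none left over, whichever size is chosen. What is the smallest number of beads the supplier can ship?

The number of beads must be a common multiple of 104 and 124, so a multiple of their LCM.
104 = 2^3 × 13
124 = 2^2 × 31
LCM(104, 124) = 2^3 × 13 × 31 = 3224.
Smallest multiple of 3224 that is ≥ 27979: ⌈27979/3224⌉ × 3224 = 9 × 3224 = 29016.

29016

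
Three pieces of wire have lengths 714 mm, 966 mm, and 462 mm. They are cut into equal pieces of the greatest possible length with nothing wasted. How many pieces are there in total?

Piece length = gcd(714, 966, 462).
714 = 2 × 3 × 7 × 17
966 = 2 × 3 × 7 × 23
462 = 2 × 3 × 7 × 11
gcd(714, 966, 462) = 2 × 3 × 7 = 42.
Total pieces = 714/42 + 966/42 + 462/42 = 17 + 23 + 11 = 51.

51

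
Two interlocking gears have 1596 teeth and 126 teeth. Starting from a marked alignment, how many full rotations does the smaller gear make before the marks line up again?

38 rotations

The first common completion time is the LCM of the periods.
1596 = 2^2 × 3 × 7 × 19
126 = 2 × 3^2 × 7
LCM(1596, 126) = 2^2 × 3^2 × 7 × 19 = 4788.
Rotations for period 126: 4788 / 126 = 38.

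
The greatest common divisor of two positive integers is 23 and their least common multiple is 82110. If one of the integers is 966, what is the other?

For two integers, gcd × lcm = product, so the other is (23 × 82110) / 966 = 1888530 / 966 = 1955.

1955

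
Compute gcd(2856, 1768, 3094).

34

2856 = 2^3 × 3 × 7 × 17
1768 = 2^3 × 13 × 17
3094 = 2 × 7 × 13 × 17
gcd(2856, 1768, 3094) = 2 × 17 = 34.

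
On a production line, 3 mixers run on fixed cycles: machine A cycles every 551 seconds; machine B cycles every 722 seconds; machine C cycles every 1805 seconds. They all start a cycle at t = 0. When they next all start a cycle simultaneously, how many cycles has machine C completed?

All finish a whole number of cycles simultaneously at t = LCM of the periods.
551 = 19 × 29
722 = 2 × 19^2
1805 = 5 × 19^2
LCM(551, 722, 1805) = 2 × 5 × 19^2 × 29 = 104690.
Cycles for period 1805: 104690 / 1805 = 58.

58 cycles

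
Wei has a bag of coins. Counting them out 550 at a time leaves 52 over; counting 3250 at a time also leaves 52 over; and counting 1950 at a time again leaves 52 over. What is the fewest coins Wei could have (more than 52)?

107302

N − 52 must be a common multiple of 550, 3250, and 1950.
550 = 2 × 5^2 × 11
3250 = 2 × 5^3 × 13
1950 = 2 × 3 × 5^2 × 13
LCM(550, 3250, 1950) = 2 × 3 × 5^3 × 11 × 13 = 107250.
Smallest N > 52 is LCM + 52 = 107250 + 52 = 107302.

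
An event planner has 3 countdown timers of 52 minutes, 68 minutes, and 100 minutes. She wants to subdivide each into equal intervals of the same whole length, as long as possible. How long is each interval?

4 minutes

The interval must divide each timer length; the longest such is the gcd.
52 = 2^2 × 13
68 = 2^2 × 17
100 = 2^2 × 5^2
gcd(52, 68, 100) = 2^2 = 4.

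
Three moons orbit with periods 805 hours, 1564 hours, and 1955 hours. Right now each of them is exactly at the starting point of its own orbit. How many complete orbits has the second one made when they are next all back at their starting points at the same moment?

35 orbits

The first common completion time is the LCM of the periods.
805 = 5 × 7 × 23
1564 = 2^2 × 17 × 23
1955 = 5 × 17 × 23
LCM(805, 1564, 1955) = 2^2 × 5 × 7 × 17 × 23 = 54740.
Orbits for period 1564: 54740 / 1564 = 35.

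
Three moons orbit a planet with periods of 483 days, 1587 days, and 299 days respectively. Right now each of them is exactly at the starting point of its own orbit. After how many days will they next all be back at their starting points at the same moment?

We need the least common multiple of the intervals.
483 = 3 × 7 × 23
1587 = 3 × 23^2
299 = 13 × 23
LCM(483, 1587, 299) = 3 × 7 × 13 × 23^2 = 144417.

144417 days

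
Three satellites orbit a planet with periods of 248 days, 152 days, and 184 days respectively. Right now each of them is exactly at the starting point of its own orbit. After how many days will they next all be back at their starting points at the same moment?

We need the least common multiple of the intervals.
248 = 2^3 × 31
152 = 2^3 × 19
184 = 2^3 × 23
LCM(248, 152, 184) = 2^3 × 19 × 23 × 31 = 108376.

108376 days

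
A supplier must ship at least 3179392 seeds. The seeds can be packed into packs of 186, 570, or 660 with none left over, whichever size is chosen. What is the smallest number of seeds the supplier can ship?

The number of seeds must be a common multiple of 186, 570, and 660, so a multiple of their LCM.
186 = 2 × 3 × 31
570 = 2 × 3 × 5 × 19
660 = 2^2 × 3 × 5 × 11
LCM(186, 570, 660) = 2^2 × 3 × 5 × 11 × 19 × 31 = 388740.
Smallest multiple of 388740 that is ≥ 3179392: ⌈3179392/388740⌉ × 388740 = 9 × 388740 = 3498660.

3498660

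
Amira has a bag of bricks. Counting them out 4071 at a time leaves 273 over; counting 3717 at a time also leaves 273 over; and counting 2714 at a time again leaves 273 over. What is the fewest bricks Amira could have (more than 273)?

N − 273 must be a common multiple of 4071, 3717, and 2714.
4071 = 3 × 23 × 59
3717 = 3^2 × 7 × 59
2714 = 2 × 23 × 59
LCM(4071, 3717, 2714) = 2 × 3^2 × 7 × 23 × 59 = 170982.
Smallest N > 273 is LCM + 273 = 170982 + 273 = 171255.

171255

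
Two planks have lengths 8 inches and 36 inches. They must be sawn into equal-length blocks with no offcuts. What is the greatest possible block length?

The block length must divide every plank, so the greatest is gcd(8, 36).
8 = 2^3
36 = 2^2 × 3^2
gcd(8, 36) = 2^2 = 4.

4 inches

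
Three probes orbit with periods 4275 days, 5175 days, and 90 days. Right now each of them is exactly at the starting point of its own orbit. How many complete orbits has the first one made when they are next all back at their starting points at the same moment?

All finish a whole number of cycles simultaneously at t = LCM of the periods.
4275 = 3^2 × 5^2 × 19
5175 = 3^2 × 5^2 × 23
90 = 2 × 3^2 × 5
LCM(4275, 5175, 90) = 2 × 3^2 × 5^2 × 19 × 23 = 196650.
Orbits for period 4275: 196650 / 4275 = 46.

46 orbits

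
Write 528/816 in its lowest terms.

528 = 2^4 × 3 × 11
816 = 2^4 × 3 × 17
gcd(528, 816) = 2^4 × 3 = 48.
Divide numerator and denominator by 48: 528/816 = 11/17.

11/17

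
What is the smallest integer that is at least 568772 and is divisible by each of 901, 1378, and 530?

The integer must be a common multiple of 901, 1378, and 530, so a multiple of their LCM.
901 = 17 × 53
1378 = 2 × 13 × 53
530 = 2 × 5 × 53
LCM(901, 1378, 530) = 2 × 5 × 13 × 17 × 53 = 117130.
Smallest multiple of 117130 that is ≥ 568772: ⌈568772/117130⌉ × 117130 = 5 × 117130 = 585650.

585650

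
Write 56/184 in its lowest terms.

56 = 2^3 × 7
184 = 2^3 × 23
gcd(56, 184) = 2^3 = 8.
Divide numerator and denominator by 8: 56/184 = 7/23.

7/23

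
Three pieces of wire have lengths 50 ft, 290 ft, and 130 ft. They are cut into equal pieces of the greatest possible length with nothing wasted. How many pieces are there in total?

Piece length = gcd(50, 290, 130).
50 = 2 × 5^2
290 = 2 × 5 × 29
130 = 2 × 5 × 13
gcd(50, 290, 130) = 2 × 5 = 10.
Total pieces = 50/10 + 290/10 + 130/10 = 5 + 29 + 13 = 47.

47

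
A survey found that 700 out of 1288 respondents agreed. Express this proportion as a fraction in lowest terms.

25/46

700 = 2^2 × 5^2 × 7
1288 = 2^3 × 7 × 23
gcd(700, 1288) = 2^2 × 7 = 28.
Divide numerator and denominator by 28: 700/1288 = 25/46.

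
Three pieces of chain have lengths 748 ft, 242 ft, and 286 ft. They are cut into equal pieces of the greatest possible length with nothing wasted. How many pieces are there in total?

Piece length = gcd(748, 242, 286).
748 = 2^2 × 11 × 17
242 = 2 × 11^2
286 = 2 × 11 × 13
gcd(748, 242, 286) = 2 × 11 = 22.
Total pieces = 748/22 + 242/22 + 286/22 = 34 + 11 + 13 = 58.

58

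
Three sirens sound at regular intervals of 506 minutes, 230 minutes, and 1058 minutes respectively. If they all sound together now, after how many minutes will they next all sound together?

58190 minutes

The first simultaneous occurrence is after LCM of the individual periods.
506 = 2 × 11 × 23
230 = 2 × 5 × 23
1058 = 2 × 23^2
LCM(506, 230, 1058) = 2 × 5 × 11 × 23^2 = 58190.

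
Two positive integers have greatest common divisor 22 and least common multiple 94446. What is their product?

2077812

For any two positive integers, gcd × lcm = product = 22 × 94446 = 2077812.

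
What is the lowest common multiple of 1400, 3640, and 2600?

18200

1400 = 2^3 × 5^2 × 7
3640 = 2^3 × 5 × 7 × 13
2600 = 2^3 × 5^2 × 13
LCM(1400, 3640, 2600) = 2^3 × 5^2 × 7 × 13 = 18200.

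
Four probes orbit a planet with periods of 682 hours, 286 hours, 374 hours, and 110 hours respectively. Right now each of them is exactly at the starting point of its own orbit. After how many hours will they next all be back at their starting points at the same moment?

We need the least common multiple of the intervals.
682 = 2 × 11 × 31
286 = 2 × 11 × 13
374 = 2 × 11 × 17
110 = 2 × 5 × 11
LCM(682, 286, 374, 110) = 2 × 5 × 11 × 13 × 17 × 31 = 753610.

753610 hours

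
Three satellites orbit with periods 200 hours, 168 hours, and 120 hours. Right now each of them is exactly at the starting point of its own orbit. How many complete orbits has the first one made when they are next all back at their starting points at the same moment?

They are all back at their starting positions together after one LCM of the periods.
200 = 2^3 × 5^2
168 = 2^3 × 3 × 7
120 = 2^3 × 3 × 5
LCM(200, 168, 120) = 2^3 × 3 × 5^2 × 7 = 4200.
Orbits for period 200: 4200 / 200 = 21.

21 orbits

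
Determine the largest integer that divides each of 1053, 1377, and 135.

1053 = 3^4 × 13
1377 = 3^4 × 17
135 = 3^3 × 5
gcd(1053, 1377, 135) = 3^3 = 27.

27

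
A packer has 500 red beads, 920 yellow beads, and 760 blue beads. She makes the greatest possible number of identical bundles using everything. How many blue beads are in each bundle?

Number of bundles = gcd(500, 920, 760).
500 = 2^2 × 5^3
920 = 2^3 × 5 × 23
760 = 2^3 × 5 × 19
gcd(500, 920, 760) = 2^2 × 5 = 20.
blue beads per bundle = 760 / 20 = 38.

38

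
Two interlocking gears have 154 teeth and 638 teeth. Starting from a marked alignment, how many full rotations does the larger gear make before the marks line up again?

7 rotations

All finish a whole number of cycles simultaneously at t = LCM of the periods.
154 = 2 × 7 × 11
638 = 2 × 11 × 29
LCM(154, 638) = 2 × 7 × 11 × 29 = 4466.
Rotations for period 638: 4466 / 638 = 7.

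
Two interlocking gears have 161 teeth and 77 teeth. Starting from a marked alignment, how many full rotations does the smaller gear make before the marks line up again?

23 rotations

They are all back at their starting positions together after one LCM of the periods.
161 = 7 × 23
77 = 7 × 11
LCM(161, 77) = 7 × 11 × 23 = 1771.
Rotations for period 77: 1771 / 77 = 23.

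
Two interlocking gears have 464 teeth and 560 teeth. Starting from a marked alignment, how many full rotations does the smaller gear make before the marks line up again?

35 rotations

They are all back at their starting positions together after one LCM of the periods.
464 = 2^4 × 29
560 = 2^4 × 5 × 7
LCM(464, 560) = 2^4 × 5 × 7 × 29 = 16240.
Rotations for period 464: 16240 / 464 = 35.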